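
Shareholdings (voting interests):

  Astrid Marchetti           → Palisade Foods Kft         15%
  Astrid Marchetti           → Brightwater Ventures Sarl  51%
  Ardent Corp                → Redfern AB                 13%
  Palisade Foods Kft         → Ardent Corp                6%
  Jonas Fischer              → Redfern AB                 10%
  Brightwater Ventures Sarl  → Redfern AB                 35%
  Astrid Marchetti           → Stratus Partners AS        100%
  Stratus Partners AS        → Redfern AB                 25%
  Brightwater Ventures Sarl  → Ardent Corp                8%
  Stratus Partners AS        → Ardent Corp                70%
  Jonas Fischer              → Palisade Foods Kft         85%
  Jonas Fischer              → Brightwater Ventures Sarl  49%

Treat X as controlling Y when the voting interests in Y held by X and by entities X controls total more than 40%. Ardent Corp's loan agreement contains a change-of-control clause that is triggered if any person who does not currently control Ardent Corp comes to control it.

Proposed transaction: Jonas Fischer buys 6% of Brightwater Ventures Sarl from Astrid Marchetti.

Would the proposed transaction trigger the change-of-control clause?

No

The purchase adds only to Jonas's holdings (Astrid's stake shrinks), so Jonas is the only person who could newly come to control Ardent.
Jonas holds 85% of Palisade, so Jonas controls Palisade.
Jonas holds 49% of Brightwater, so Jonas controls Brightwater.
Brightwater and Jonas together hold 35% + 10% = 45% of Redfern, so Jonas controls Redfern.
In Ardent, Jonas's side holds only 8% + 6% = 14%, not > 40%.
So before the transaction, Jonas does not control Ardent.
After the purchase, Jonas's direct stake in Brightwater rises to 49% + 6% = 55%, and Astrid's stake falls to 45%.
Jonas holds 55% of Brightwater, so Jonas controls Brightwater.
After the transaction, Jonas's side holds 8% + 6% = 14% of Ardent, not > 40%, so Jonas still does not control Ardent.
No new person acquires control, so the clause is not triggered.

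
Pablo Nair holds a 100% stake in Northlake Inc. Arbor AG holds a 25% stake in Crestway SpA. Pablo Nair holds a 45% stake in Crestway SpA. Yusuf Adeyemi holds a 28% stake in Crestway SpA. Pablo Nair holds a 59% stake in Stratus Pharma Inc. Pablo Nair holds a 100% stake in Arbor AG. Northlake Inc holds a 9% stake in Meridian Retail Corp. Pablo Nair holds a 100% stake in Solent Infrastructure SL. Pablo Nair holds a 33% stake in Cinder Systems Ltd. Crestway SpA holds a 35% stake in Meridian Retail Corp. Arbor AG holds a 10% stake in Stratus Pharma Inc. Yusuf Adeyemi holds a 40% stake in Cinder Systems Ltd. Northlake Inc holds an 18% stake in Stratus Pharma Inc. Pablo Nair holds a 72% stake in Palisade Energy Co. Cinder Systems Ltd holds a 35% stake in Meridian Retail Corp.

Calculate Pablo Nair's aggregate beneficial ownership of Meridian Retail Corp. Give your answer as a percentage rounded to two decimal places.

Pablo reaches Meridian along 4 paths.
Via Crestway: 45% × 35% = 15.75%.
Via Arbor → Crestway: 100% × 25% × 35% = 8.75%.
Via Cinder: 33% × 35% = 11.55%.
Via Northlake: 100% × 9% = 9%.
Total: 15.75% + 8.75% + 11.55% + 9% = 45.05%.

45.05%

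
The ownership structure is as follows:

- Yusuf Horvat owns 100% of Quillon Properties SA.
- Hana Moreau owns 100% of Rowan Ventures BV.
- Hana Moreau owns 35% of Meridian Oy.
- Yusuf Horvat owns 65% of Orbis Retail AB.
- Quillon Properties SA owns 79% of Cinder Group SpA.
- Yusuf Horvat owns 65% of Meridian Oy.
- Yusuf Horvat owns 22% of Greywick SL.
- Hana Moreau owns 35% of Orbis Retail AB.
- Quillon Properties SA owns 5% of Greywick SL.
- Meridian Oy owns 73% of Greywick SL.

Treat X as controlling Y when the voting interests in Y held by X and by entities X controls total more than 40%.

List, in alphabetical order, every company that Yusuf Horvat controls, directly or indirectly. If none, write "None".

Yusuf holds 65% of Orbis, so Yusuf controls Orbis.
Yusuf holds 100% of Quillon, so Yusuf controls Quillon.
Yusuf holds 65% of Meridian, so Yusuf controls Meridian.
Quillon and Meridian and Yusuf together hold 5% + 73% + 22% = 100% of Greywick, so Yusuf controls Greywick.
Quillon holds 79% of Cinder, so Yusuf controls Cinder.
No other company's threshold is met.

Cinder Group SpA, Greywick SL, Meridian Oy, Orbis Retail AB, Quillon Properties SA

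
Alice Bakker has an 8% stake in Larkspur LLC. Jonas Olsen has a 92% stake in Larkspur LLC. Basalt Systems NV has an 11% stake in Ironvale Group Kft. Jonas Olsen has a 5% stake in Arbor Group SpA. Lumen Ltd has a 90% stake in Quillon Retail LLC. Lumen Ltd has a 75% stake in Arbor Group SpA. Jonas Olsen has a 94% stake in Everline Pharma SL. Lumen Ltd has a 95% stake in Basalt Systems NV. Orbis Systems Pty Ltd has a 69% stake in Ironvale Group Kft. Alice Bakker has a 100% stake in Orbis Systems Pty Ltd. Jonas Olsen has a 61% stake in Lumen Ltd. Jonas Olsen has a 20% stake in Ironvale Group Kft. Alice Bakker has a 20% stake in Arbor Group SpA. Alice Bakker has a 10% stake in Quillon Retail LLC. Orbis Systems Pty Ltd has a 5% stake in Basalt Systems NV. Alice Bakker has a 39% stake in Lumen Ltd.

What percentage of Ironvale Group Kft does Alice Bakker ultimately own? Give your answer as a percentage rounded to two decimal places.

Alice reaches Ironvale along 3 paths.
Via Orbis: 100% × 69% = 69%.
Via Lumen → Basalt: 39% × 95% × 11% = 4.0755%.
Via Orbis → Basalt: 100% × 5% × 11% = 0.55%.
Total: 69% + 4.0755% + 0.55% = 73.6255%.
Rounded: 73.63%.

73.63%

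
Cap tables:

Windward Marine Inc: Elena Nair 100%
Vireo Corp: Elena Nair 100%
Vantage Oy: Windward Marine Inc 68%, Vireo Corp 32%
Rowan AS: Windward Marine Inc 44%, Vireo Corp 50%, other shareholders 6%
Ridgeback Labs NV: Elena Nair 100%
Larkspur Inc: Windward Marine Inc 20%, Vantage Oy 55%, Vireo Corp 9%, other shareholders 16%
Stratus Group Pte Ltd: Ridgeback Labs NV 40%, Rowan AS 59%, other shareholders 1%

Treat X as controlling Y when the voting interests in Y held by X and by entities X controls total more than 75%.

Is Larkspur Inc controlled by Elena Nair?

Elena holds 100% of Vireo, so Elena controls Vireo.
Elena holds 100% of Windward, so Elena controls Windward.
Windward and Vireo together hold 68% + 32% = 100% of Vantage, so Elena controls Vantage.
Windward and Vantage and Vireo together hold 20% + 55% + 9% = 84% of Larkspur, so Elena controls Larkspur.

Yes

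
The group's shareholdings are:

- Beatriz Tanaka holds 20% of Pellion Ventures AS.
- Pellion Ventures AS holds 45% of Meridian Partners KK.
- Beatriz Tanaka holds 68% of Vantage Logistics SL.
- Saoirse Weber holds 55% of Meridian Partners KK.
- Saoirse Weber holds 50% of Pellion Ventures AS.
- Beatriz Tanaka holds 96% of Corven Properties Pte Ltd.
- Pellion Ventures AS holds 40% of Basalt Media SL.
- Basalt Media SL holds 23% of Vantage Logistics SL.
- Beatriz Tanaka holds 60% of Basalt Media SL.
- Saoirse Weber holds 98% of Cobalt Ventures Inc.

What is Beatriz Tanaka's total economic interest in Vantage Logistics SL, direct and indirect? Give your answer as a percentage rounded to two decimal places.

Beatriz reaches Vantage along 3 paths.
Direct stake: 68% = 68%.
Via Basalt: 60% × 23% = 13.8%.
Via Pellion → Basalt: 20% × 40% × 23% = 1.84%.
Total: 68% + 13.8% + 1.84% = 83.64%.

83.64%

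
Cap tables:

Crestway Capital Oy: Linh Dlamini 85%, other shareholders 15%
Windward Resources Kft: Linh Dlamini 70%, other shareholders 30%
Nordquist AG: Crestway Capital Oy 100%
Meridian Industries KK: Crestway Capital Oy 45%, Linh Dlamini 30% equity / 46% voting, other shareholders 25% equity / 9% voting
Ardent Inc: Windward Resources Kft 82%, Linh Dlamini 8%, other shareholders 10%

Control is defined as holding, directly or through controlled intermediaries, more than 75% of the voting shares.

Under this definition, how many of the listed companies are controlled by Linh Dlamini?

Linh holds 85% of Crestway, so Linh controls Crestway.
Crestway holds 100% of Nordquist, so Linh controls Nordquist.
Crestway and Linh together hold 45% + 46% = 91% of Meridian, so Linh controls Meridian.
No other company's threshold is met.
Linh controls 3 companies.

3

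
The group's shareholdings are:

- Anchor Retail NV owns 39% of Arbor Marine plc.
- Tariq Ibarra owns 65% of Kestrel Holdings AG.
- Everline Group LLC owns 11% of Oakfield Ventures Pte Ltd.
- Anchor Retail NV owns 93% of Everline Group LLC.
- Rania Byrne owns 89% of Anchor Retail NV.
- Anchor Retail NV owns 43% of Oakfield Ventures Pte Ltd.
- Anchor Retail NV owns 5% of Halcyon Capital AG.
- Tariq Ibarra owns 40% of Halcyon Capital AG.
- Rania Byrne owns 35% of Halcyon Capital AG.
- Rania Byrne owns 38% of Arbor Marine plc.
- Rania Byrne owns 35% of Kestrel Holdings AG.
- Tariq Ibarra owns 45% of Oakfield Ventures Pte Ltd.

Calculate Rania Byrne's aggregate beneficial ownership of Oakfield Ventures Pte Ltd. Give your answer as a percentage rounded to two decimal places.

47.37%

Rania reaches Oakfield along 2 paths.
Via Anchor → Everline: 89% × 93% × 11% = 9.1047%.
Via Anchor: 89% × 43% = 38.27%.
Total: 9.1047% + 38.27% = 47.3747%.
Rounded: 47.37%.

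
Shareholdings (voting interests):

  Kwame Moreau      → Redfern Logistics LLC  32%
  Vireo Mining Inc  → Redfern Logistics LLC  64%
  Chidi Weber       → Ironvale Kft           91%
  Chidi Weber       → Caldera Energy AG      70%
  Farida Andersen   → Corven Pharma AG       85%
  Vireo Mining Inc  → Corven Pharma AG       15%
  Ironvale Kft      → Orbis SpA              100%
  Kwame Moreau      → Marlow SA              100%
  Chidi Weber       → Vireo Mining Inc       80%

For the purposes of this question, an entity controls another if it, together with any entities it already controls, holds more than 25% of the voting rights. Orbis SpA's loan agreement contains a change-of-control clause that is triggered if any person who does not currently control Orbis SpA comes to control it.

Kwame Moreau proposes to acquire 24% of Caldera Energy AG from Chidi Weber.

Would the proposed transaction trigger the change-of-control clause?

The purchase adds only to Kwame's holdings (Chidi's stake shrinks), so Kwame is the only person who could newly come to control Orbis.
Kwame holds 100% of Marlow, so Kwame controls Marlow.
Kwame holds 32% of Redfern, so Kwame controls Redfern.
Neither Kwame nor any entity Kwame controls holds any voting interest in Orbis.
So before the transaction, Kwame does not control Orbis.
After the purchase, Kwame holds 24% of Caldera directly, and Chidi's stake falls to 46%.
Kwame's side now holds 24% of Caldera, not > 25%, so Kwame still does not control Caldera.
After the transaction, neither Kwame nor any entity Kwame controls holds a voting interest in Orbis, so Kwame still does not control it.
No new person acquires control, so the clause is not triggered.

No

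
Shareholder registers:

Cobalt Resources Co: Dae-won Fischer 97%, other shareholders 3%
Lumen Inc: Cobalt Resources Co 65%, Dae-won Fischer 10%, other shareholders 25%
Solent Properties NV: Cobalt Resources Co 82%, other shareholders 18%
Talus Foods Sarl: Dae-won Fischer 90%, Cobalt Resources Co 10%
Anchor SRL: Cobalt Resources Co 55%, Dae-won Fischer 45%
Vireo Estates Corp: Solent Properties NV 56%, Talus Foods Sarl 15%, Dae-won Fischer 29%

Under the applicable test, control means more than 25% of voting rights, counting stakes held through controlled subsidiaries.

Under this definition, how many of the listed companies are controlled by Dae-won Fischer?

Dae-won holds 97% of Cobalt, so Dae-won controls Cobalt.
Cobalt and Dae-won together hold 65% + 10% = 75% of Lumen, so Dae-won controls Lumen.
Cobalt holds 82% of Solent, so Dae-won controls Solent.
Dae-won and Cobalt together hold 90% + 10% = 100% of Talus, so Dae-won controls Talus.
Cobalt and Dae-won together hold 55% + 45% = 100% of Anchor, so Dae-won controls Anchor.
Solent and Talus and Dae-won together hold 56% + 15% + 29% = 100% of Vireo, so Dae-won controls Vireo.
Dae-won controls 6 companies.

6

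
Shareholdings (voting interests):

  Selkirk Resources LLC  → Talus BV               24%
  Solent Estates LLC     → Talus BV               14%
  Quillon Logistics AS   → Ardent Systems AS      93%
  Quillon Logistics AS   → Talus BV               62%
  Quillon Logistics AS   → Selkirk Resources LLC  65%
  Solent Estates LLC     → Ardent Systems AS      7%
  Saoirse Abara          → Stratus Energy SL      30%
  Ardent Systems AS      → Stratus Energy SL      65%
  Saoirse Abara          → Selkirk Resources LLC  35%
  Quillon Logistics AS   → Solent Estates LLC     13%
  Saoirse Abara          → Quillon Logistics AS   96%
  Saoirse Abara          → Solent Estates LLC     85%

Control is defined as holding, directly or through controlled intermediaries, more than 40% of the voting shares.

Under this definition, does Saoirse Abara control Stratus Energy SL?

Yes

Saoirse holds 96% of Quillon, so Saoirse controls Quillon.
Saoirse and Quillon together hold 85% + 13% = 98% of Solent, so Saoirse controls Solent.
Solent and Quillon together hold 7% + 93% = 100% of Ardent, so Saoirse controls Ardent.
Ardent and Saoirse together hold 65% + 30% = 95% of Stratus, so Saoirse controls Stratus.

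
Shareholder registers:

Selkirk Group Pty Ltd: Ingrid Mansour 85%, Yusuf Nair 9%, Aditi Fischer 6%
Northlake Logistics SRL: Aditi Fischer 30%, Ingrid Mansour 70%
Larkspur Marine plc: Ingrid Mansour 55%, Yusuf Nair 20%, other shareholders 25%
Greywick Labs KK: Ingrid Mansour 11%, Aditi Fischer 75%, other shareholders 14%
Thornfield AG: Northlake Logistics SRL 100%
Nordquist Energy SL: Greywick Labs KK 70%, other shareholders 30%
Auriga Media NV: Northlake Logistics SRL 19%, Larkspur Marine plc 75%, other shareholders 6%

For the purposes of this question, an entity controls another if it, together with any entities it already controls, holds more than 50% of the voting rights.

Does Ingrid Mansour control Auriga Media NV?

Ingrid holds 70% of Northlake, so Ingrid controls Northlake.
Ingrid holds 55% of Larkspur, so Ingrid controls Larkspur.
Northlake and Larkspur together hold 19% + 75% = 94% of Auriga, so Ingrid controls Auriga.

Yes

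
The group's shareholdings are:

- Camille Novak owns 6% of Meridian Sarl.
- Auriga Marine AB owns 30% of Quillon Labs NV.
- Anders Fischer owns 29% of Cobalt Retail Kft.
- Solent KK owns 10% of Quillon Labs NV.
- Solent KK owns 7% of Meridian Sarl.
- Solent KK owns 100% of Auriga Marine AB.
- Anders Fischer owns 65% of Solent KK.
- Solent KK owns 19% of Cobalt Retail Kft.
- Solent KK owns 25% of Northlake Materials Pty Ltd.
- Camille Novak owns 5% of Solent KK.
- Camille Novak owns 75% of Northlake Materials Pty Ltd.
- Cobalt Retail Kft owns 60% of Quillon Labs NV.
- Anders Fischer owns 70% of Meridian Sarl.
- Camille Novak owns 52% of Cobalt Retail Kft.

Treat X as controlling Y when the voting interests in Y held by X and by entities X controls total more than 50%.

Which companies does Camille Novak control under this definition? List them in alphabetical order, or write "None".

Camille holds 52% of Cobalt, so Camille controls Cobalt.
Camille holds 75% of Northlake, so Camille controls Northlake.
Cobalt holds 60% of Quillon, so Camille controls Quillon.
No other company's threshold is met.

Cobalt Retail Kft, Northlake Materials Pty Ltd, Quillon Labs NV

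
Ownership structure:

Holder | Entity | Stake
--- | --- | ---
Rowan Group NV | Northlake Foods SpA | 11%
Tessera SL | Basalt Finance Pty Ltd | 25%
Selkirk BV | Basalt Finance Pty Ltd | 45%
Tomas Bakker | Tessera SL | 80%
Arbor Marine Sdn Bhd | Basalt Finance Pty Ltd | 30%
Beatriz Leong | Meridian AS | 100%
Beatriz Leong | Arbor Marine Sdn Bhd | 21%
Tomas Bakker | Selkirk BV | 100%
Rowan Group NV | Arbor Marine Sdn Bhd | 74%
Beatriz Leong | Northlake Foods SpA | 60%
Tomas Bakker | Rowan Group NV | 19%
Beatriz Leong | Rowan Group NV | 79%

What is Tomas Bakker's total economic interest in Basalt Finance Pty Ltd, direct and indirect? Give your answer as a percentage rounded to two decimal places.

69.22%

Tomas reaches Basalt along 3 paths.
Via Selkirk: 100% × 45% = 45%.
Via Tessera: 80% × 25% = 20%.
Via Rowan → Arbor: 19% × 74% × 30% = 4.218%.
Total: 45% + 20% + 4.218% = 69.218%.
Rounded: 69.22%.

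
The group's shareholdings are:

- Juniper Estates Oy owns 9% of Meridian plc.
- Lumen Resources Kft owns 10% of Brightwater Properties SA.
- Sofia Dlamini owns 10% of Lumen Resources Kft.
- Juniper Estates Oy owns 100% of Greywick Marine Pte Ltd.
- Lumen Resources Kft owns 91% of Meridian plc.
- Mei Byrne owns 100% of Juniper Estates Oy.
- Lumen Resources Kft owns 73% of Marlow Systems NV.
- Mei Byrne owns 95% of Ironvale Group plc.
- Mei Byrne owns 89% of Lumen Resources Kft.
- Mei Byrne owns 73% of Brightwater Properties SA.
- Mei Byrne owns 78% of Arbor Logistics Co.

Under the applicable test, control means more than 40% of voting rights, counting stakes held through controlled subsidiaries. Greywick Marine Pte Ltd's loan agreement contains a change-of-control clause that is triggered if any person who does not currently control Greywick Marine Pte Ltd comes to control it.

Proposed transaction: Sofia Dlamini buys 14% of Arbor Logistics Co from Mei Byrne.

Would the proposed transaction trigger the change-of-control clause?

No

The purchase adds only to Sofia's holdings (Mei's stake shrinks), so Sofia is the only person who could newly come to control Greywick.
Sofia's largest direct stake is 10% in Lumen, which does not meet the threshold, so Sofia controls no company.
Neither Sofia nor any entity Sofia controls holds any voting interest in Greywick.
So before the transaction, Sofia does not control Greywick.
After the purchase, Sofia holds 14% of Arbor directly, and Mei's stake falls to 64%.
Sofia's side now holds 14% of Arbor, not > 40%, so Sofia still does not control Arbor.
After the transaction, neither Sofia nor any entity Sofia controls holds a voting interest in Greywick, so Sofia still does not control it.
No new person acquires control, so the clause is not triggered.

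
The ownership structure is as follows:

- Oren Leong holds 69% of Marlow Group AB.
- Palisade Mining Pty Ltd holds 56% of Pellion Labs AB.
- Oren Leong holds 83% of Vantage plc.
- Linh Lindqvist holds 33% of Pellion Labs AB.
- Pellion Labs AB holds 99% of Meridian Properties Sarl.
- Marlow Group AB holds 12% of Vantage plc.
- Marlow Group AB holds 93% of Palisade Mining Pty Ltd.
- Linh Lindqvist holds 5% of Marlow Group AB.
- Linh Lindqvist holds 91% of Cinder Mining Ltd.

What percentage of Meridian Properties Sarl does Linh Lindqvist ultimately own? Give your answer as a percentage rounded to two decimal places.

35.25%

Linh reaches Meridian along 2 paths.
Via Pellion: 33% × 99% = 32.67%.
Via Marlow → Palisade → Pellion: 5% × 93% × 56% × 99% = 2.57796%.
Total: 32.67% + 2.57796% = 35.24796%.
Rounded: 35.25%.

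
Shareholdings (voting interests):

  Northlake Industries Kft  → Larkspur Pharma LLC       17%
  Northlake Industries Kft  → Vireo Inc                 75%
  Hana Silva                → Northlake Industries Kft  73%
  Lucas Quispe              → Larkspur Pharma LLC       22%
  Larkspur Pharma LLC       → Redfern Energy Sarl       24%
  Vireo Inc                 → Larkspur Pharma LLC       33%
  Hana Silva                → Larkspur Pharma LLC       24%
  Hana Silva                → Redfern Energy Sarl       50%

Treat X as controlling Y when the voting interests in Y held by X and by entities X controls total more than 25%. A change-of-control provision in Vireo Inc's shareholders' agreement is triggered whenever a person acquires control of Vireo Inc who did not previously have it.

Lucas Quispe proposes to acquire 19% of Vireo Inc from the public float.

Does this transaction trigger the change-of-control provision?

No

The purchase changes only Lucas's holdings, so Lucas is the only person who could newly come to control Vireo.
Lucas's largest direct stake is 22% in Larkspur, which does not meet the threshold, so Lucas controls no company.
Neither Lucas nor any entity Lucas controls holds any voting interest in Vireo.
So before the transaction, Lucas does not control Vireo.
After the purchase, Lucas holds 19% of Vireo directly.
After the transaction, Lucas's side holds 19% of Vireo, not > 25%, so Lucas still does not control Vireo.
No new person acquires control, so the clause is not triggered.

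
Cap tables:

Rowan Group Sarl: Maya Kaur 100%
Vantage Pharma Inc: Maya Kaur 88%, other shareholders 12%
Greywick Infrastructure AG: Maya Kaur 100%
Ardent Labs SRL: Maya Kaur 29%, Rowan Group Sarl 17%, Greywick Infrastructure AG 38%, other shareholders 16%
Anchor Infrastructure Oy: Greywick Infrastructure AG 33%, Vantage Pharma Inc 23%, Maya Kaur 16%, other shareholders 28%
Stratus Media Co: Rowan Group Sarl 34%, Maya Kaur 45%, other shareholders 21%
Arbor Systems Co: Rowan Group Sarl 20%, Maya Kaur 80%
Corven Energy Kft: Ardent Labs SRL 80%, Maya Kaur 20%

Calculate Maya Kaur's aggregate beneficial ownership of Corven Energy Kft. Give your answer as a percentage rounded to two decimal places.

Maya reaches Corven along 4 paths.
Via Ardent: 29% × 80% = 23.2%.
Via Rowan → Ardent: 100% × 17% × 80% = 13.6%.
Via Greywick → Ardent: 100% × 38% × 80% = 30.4%.
Direct stake: 20% = 20%.
Total: 23.2% + 13.6% + 30.4% + 20% = 87.2%.
Rounded: 87.20%.

87.20%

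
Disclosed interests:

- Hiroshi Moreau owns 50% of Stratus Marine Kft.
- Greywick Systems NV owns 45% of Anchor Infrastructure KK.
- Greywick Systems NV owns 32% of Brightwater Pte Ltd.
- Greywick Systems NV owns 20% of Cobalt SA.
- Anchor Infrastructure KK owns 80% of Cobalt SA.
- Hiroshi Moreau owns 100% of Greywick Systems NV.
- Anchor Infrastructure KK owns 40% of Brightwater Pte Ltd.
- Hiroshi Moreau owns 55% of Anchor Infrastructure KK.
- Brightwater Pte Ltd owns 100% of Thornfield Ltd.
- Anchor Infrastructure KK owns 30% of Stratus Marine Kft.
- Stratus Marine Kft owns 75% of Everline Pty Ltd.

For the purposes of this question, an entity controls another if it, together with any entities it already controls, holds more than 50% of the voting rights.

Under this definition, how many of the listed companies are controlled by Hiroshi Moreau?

7

Hiroshi holds 100% of Greywick, so Hiroshi controls Greywick.
Greywick and Hiroshi together hold 45% + 55% = 100% of Anchor, so Hiroshi controls Anchor.
Greywick and Anchor together hold 32% + 40% = 72% of Brightwater, so Hiroshi controls Brightwater.
Hiroshi and Anchor together hold 50% + 30% = 80% of Stratus, so Hiroshi controls Stratus.
Stratus holds 75% of Everline, so Hiroshi controls Everline.
Anchor and Greywick together hold 80% + 20% = 100% of Cobalt, so Hiroshi controls Cobalt.
Brightwater holds 100% of Thornfield, so Hiroshi controls Thornfield.
Hiroshi controls 7 companies.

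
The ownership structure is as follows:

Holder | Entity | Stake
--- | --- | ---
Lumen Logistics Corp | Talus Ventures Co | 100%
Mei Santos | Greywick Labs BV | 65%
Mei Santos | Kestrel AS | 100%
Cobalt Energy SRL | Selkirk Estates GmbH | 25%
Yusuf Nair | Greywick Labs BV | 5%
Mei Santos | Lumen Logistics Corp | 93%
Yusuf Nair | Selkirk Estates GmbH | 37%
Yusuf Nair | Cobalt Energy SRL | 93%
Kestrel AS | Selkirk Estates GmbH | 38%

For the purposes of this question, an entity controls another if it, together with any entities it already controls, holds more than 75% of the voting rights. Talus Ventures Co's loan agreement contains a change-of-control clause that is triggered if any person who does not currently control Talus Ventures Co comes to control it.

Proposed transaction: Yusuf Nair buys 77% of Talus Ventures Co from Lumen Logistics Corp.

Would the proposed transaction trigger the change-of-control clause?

The purchase adds only to Yusuf's holdings (Lumen's stake shrinks), so Yusuf is the only person who could newly come to control Talus.
Yusuf holds 93% of Cobalt, so Yusuf controls Cobalt.
Neither Yusuf nor any entity Yusuf controls holds any voting interest in Talus.
So before the transaction, Yusuf does not control Talus.
After the purchase, Yusuf holds 77% of Talus directly, and Lumen's stake falls to 23%.
Yusuf holds 77% of Talus, so Yusuf controls Talus.
Yusuf did not control Talus before and does after, so the clause is triggered.

Yes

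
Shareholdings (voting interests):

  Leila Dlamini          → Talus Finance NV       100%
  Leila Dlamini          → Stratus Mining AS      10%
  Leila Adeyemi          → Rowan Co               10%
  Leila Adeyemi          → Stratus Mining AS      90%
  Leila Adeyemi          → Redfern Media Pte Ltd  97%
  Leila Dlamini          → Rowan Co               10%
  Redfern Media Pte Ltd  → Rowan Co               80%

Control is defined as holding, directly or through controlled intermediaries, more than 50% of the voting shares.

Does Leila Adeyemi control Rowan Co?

Leila Adeyemi holds 97% of Redfern, so Leila Adeyemi controls Redfern.
Redfern and Leila Adeyemi together hold 80% + 10% = 90% of Rowan, so Leila Adeyemi controls Rowan.

Yes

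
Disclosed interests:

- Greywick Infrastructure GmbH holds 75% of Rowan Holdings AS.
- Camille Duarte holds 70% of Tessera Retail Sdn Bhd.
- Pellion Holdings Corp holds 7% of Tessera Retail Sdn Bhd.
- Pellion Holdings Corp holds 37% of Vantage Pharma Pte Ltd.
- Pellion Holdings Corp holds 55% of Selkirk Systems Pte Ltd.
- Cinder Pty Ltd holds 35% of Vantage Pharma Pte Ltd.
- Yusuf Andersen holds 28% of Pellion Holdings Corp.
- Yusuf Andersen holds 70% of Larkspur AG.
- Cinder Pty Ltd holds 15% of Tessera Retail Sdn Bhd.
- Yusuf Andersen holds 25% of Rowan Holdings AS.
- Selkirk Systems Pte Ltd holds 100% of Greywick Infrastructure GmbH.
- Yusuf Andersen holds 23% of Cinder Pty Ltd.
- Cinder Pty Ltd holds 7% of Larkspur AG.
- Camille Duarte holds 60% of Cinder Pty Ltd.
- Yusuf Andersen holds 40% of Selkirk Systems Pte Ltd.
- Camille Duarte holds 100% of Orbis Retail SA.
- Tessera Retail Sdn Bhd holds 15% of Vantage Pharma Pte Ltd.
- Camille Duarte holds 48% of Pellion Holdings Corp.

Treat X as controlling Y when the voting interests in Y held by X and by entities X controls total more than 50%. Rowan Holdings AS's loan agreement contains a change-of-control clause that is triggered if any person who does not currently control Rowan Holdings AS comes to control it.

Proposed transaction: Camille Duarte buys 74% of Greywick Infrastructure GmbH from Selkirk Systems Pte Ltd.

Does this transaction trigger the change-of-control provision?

The purchase adds only to Camille's holdings (Selkirk's stake shrinks), so Camille is the only person who could newly come to control Rowan.
Camille holds 60% of Cinder, so Camille controls Cinder.
Cinder and Camille together hold 15% + 70% = 85% of Tessera, so Camille controls Tessera.
Camille holds 100% of Orbis, so Camille controls Orbis.
Neither Camille nor any entity Camille controls holds any voting interest in Rowan.
So before the transaction, Camille does not control Rowan.
After the purchase, Camille holds 74% of Greywick directly, and Selkirk's stake falls to 26%.
Camille holds 74% of Greywick, so Camille controls Greywick.
Greywick holds 75% of Rowan, so Camille controls Rowan.
Camille did not control Rowan before and does after, so the clause is triggered.

Yes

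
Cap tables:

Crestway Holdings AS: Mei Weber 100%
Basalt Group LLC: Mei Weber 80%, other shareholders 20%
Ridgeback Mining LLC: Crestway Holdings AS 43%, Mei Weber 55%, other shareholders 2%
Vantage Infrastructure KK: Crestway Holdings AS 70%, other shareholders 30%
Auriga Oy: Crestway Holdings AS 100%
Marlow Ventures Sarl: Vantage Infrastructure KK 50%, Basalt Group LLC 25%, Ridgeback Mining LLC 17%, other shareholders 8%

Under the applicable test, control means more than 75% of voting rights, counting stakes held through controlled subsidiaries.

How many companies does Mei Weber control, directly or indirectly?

Mei holds 100% of Crestway, so Mei controls Crestway.
Mei holds 80% of Basalt, so Mei controls Basalt.
Crestway and Mei together hold 43% + 55% = 98% of Ridgeback, so Mei controls Ridgeback.
Crestway holds 100% of Auriga, so Mei controls Auriga.
No other company's threshold is met.
Mei controls 4 companies.

4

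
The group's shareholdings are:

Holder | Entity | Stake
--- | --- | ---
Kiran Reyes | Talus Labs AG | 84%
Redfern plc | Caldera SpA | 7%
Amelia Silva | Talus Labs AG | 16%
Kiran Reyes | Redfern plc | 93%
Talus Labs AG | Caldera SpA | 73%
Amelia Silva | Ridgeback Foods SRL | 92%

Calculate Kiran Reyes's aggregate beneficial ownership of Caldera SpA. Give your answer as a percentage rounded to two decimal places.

Kiran reaches Caldera along 2 paths.
Via Talus: 84% × 73% = 61.32%.
Via Redfern: 93% × 7% = 6.51%.
Total: 61.32% + 6.51% = 67.83%.

67.83%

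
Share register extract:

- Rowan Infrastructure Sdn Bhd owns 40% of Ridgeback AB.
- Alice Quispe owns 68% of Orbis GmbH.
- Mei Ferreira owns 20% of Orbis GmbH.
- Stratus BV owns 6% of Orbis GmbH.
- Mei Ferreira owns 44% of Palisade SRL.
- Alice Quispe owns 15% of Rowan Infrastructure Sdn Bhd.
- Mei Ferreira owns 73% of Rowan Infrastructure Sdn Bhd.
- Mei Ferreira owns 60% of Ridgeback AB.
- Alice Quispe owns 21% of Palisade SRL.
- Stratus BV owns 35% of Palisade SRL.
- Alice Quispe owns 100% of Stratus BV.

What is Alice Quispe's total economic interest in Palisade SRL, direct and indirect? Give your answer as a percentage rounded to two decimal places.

56.00%

Alice reaches Palisade along 2 paths.
Via Stratus: 100% × 35% = 35%.
Direct stake: 21% = 21%.
Total: 35% + 21% = 56%.
Rounded: 56.00%.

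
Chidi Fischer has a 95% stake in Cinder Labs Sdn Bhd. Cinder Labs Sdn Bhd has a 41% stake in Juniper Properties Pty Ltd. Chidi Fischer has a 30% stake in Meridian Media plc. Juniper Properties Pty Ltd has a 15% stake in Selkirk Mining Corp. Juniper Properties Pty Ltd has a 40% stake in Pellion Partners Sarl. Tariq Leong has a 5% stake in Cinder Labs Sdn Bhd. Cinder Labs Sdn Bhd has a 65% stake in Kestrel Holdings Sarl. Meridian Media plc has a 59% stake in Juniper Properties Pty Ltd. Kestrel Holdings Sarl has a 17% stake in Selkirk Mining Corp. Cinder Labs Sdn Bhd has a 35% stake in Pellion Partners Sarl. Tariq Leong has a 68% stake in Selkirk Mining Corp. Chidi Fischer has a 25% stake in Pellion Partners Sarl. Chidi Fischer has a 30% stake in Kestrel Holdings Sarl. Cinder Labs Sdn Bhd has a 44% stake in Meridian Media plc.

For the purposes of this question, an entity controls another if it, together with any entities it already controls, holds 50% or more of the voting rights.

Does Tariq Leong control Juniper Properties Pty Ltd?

No

Tariq holds 68% of Selkirk, so Tariq controls Selkirk.
Neither Tariq nor any entity Tariq controls holds any voting interest in Juniper.
So Tariq does not control Juniper.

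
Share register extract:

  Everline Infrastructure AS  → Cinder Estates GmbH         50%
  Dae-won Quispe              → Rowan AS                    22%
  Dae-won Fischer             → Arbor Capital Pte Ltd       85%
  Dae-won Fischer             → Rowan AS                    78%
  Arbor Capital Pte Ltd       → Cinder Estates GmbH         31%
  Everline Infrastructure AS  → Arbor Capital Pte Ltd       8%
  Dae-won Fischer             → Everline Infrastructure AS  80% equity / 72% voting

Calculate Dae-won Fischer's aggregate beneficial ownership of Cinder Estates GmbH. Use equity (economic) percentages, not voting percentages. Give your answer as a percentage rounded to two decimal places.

68.33%

Dae-won Fischer reaches Cinder along 3 paths.
Via Arbor: 85% × 31% = 26.35%.
Via Everline → Arbor: 80% × 8% × 31% = 1.984%.
Via Everline: 80% × 50% = 40%.
Total: 26.35% + 1.984% + 40% = 68.334%.
Rounded: 68.33%.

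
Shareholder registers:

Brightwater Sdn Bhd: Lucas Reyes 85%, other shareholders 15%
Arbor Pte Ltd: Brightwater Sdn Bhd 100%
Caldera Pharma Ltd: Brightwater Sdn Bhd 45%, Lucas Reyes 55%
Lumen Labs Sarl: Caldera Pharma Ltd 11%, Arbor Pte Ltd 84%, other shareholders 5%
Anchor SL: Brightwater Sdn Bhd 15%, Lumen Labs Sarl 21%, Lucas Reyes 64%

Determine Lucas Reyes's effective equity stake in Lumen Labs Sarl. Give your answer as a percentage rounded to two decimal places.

Lucas reaches Lumen along 3 paths.
Via Brightwater → Caldera: 85% × 45% × 11% = 4.2075%.
Via Caldera: 55% × 11% = 6.05%.
Via Brightwater → Arbor: 85% × 100% × 84% = 71.4%.
Total: 4.2075% + 6.05% + 71.4% = 81.6575%.
Rounded: 81.66%.

81.66%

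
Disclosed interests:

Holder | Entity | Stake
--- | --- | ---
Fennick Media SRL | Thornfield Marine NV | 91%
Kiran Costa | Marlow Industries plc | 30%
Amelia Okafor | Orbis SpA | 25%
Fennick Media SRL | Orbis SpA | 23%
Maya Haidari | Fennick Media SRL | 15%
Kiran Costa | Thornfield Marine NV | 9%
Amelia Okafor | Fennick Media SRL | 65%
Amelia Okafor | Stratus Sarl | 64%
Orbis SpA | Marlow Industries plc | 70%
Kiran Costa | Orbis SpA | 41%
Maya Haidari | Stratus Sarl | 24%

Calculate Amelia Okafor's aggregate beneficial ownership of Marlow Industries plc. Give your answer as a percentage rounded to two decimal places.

27.97%

Amelia reaches Marlow along 2 paths.
Via Orbis: 25% × 70% = 17.5%.
Via Fennick → Orbis: 65% × 23% × 70% = 10.465%.
Total: 17.5% + 10.465% = 27.965%.
Rounded: 27.97%.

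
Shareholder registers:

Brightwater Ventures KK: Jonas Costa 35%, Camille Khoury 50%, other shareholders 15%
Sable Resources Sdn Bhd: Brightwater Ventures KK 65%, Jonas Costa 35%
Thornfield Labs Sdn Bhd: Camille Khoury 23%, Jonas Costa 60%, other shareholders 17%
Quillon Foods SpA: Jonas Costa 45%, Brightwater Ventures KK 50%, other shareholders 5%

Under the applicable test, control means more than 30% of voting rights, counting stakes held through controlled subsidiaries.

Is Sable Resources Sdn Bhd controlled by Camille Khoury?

Camille holds 50% of Brightwater, so Camille controls Brightwater.
Brightwater holds 65% of Sable, so Camille controls Sable.

Yes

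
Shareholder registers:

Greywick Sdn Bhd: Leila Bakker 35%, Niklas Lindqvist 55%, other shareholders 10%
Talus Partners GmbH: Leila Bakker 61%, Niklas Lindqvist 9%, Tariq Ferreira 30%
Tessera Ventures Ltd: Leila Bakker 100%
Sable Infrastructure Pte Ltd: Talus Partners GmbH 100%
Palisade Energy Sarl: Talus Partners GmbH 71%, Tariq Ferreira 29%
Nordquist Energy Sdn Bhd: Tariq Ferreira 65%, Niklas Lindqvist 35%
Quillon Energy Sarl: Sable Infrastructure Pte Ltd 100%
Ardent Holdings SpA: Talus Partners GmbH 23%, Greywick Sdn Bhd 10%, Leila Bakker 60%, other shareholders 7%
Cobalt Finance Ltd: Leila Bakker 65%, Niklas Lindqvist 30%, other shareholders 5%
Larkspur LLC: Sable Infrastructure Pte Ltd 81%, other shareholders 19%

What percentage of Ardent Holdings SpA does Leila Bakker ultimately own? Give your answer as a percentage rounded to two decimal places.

Leila reaches Ardent along 3 paths.
Via Talus: 61% × 23% = 14.03%.
Via Greywick: 35% × 10% = 3.5%.
Direct stake: 60% = 60%.
Total: 14.03% + 3.5% + 60% = 77.53%.

77.53%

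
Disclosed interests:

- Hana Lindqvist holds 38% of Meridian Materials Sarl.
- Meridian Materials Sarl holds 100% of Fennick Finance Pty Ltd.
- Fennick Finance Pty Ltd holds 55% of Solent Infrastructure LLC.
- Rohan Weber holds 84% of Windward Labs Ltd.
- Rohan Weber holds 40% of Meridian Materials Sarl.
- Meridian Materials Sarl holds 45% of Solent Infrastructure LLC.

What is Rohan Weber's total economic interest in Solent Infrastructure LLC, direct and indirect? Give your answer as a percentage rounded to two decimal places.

Rohan reaches Solent along 2 paths.
Via Meridian → Fennick: 40% × 100% × 55% = 22%.
Via Meridian: 40% × 45% = 18%.
Total: 22% + 18% = 40%.
Rounded: 40.00%.

40.00%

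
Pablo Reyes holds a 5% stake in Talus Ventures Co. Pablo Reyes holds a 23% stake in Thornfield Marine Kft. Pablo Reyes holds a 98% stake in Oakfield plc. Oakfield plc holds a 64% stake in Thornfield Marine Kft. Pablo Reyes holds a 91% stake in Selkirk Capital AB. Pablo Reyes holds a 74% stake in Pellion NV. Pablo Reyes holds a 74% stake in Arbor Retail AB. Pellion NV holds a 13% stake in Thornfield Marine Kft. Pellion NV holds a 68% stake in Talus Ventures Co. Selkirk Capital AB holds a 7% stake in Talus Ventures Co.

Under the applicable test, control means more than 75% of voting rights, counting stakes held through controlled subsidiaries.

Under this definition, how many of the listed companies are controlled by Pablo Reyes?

Pablo holds 91% of Selkirk, so Pablo controls Selkirk.
Pablo holds 98% of Oakfield, so Pablo controls Oakfield.
Pablo and Oakfield together hold 23% + 64% = 87% of Thornfield, so Pablo controls Thornfield.
No other company's threshold is met.
Pablo controls 3 companies.

3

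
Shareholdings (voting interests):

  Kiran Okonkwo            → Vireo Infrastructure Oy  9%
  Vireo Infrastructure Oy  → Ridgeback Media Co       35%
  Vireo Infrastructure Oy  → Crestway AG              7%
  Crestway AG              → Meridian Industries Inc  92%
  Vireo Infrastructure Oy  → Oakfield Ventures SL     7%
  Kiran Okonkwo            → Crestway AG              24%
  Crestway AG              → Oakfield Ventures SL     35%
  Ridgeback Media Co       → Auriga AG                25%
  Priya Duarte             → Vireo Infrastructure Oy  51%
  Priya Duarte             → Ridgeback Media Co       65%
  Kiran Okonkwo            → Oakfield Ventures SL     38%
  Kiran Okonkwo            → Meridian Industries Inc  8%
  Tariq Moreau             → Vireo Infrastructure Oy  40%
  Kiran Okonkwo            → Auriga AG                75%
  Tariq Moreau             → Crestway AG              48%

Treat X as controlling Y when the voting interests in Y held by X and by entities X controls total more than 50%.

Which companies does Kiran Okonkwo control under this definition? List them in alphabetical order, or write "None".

Auriga AG

Kiran holds 75% of Auriga, so Kiran controls Auriga.
No other company's threshold is met.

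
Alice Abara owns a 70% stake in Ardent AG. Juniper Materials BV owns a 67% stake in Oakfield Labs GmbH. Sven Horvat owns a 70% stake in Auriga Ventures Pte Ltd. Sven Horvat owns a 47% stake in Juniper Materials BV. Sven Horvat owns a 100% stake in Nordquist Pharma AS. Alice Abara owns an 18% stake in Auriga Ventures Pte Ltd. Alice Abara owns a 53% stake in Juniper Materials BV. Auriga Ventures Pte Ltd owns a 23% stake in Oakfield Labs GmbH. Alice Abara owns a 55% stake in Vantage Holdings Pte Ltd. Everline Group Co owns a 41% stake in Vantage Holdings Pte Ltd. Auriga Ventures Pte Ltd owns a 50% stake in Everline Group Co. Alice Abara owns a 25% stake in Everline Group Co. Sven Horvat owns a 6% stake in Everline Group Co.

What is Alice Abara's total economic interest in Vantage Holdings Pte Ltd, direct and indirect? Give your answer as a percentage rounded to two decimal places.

Alice reaches Vantage along 3 paths.
Via Auriga → Everline: 18% × 50% × 41% = 3.69%.
Via Everline: 25% × 41% = 10.25%.
Direct stake: 55% = 55%.
Total: 3.69% + 10.25% + 55% = 68.94%.

68.94%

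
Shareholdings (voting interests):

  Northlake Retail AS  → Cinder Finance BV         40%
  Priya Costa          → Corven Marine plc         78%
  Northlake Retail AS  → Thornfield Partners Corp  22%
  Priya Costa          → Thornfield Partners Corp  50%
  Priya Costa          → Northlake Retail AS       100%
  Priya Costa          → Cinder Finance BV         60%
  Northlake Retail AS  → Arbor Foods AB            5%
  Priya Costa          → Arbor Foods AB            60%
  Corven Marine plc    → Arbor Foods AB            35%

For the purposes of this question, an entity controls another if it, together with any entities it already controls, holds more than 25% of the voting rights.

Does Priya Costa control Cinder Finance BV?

Priya holds 100% of Northlake, so Priya controls Northlake.
Priya and Northlake together hold 60% + 40% = 100% of Cinder, so Priya controls Cinder.

Yes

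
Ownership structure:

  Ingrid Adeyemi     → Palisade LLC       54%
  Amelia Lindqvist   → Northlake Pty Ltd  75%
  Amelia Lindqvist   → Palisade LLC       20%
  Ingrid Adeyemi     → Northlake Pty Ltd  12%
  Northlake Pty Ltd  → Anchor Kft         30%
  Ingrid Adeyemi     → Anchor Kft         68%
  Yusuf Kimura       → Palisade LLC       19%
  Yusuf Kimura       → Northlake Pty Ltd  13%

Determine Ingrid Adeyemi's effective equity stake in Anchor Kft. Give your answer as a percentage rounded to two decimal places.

Ingrid reaches Anchor along 2 paths.
Via Northlake: 12% × 30% = 3.6%.
Direct stake: 68% = 68%.
Total: 3.6% + 68% = 71.6%.
Rounded: 71.60%.

71.60%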